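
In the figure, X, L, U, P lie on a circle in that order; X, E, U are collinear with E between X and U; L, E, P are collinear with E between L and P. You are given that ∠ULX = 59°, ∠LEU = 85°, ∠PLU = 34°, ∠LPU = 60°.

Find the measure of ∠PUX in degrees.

1. ∠UPX = 121°  [cyclic XLUP, opposite ∠L+∠P]
2. ∠PXU = 34°  [same arc UP]
3. ∠PUX = 25°  [△XUP]

∠PUX = 25°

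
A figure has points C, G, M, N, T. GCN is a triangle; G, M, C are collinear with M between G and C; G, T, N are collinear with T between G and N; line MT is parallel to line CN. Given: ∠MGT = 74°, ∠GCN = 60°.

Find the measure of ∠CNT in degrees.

∠CNT = 46°

1. ∠CGN = 74°  [M on GC, T on GN]
2. ∠CNG = 46°  [△GCN]
3. ∠CNT = 46°  [T on ray NG]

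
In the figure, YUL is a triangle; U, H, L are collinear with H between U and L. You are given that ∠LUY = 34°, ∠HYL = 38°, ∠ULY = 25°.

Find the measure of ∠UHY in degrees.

1. ∠HLY = 25°  [H on ray LU]
2. ∠LHY = 117°  [△YHL]
3. ∠UHY = 63°  [linear pair at H on UL]

∠UHY = 63°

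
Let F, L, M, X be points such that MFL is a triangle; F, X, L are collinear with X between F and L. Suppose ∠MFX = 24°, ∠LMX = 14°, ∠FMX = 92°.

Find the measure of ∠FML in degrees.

1. ∠FXM = 64°  [△MFX]
2. ∠LFM = 24°  [X on ray FL]
3. ∠LXM = 116°  [linear pair at X on FL]
4. ∠MLX = 50°  [△MXL]
5. ∠FLM = 50°  [X on ray LF]
6. ∠FML = 106°  [△MFL]

∠FML = 106°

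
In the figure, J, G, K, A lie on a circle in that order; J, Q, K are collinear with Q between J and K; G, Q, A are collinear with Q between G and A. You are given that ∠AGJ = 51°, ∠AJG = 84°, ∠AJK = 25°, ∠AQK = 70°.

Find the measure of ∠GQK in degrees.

1. ∠GAJ = 45°  [△JGA]
2. ∠AGK = 25°  [same arc KA]
3. ∠GKJ = 45°  [same arc JG]
4. ∠GQK = 110°  [△GQK]

∠GQK = 110°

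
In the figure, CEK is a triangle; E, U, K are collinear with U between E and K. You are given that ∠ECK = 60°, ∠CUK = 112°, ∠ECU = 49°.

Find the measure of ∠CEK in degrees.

1. ∠CUE = 68°  [linear pair at U on EK]
2. ∠CEU = 63°  [△CEU]
3. ∠CEK = 63°  [U on ray EK]

∠CEK = 63°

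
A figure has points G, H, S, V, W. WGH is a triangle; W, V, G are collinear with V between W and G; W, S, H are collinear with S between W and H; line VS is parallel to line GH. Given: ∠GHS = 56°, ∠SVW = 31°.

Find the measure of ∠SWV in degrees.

1. ∠GHW = 56°  [S on ray HW]
2. ∠HGW = 31°  [VS∥GH, corresponding at V]
3. ∠GWH = 93°  [△WGH]
4. ∠SWV = 93°  [V on WG, S on WH]

∠SWV = 93°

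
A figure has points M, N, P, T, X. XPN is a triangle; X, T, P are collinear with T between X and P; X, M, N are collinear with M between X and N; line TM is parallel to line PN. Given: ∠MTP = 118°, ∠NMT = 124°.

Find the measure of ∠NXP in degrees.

∠NXP = 62°

1. ∠MTX = 62°  [linear pair at T on XP]
2. ∠TMX = 56°  [linear pair at M on XN]
3. ∠MXT = 62°  [△XTM]
4. ∠NXP = 62°  [T on XP, M on XN]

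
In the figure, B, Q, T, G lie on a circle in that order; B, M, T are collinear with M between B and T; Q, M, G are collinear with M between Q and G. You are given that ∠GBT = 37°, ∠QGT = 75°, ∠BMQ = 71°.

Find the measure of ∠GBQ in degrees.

1. ∠GQT = 37°  [same arc TG]
2. ∠GTQ = 68°  [△QTG]
3. ∠GBQ = 112°  [cyclic BQTG, opposite ∠B+∠T]

∠GBQ = 112°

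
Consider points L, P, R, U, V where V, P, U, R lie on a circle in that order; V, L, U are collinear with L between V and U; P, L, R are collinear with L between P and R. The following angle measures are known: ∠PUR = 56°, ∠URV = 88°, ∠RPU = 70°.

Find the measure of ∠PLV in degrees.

1. ∠PRU = 54°  [△PUR]
2. ∠UPV = 92°  [cyclic VPUR, opposite ∠P+∠R]
3. ∠PVU = 54°  [same arc PU]
4. ∠PUV = 34°  [△VPU]
5. ∠PLU = 76°  [△PLU]
6. ∠PLV = 104°  [linear pair at L on VU]

∠PLV = 104°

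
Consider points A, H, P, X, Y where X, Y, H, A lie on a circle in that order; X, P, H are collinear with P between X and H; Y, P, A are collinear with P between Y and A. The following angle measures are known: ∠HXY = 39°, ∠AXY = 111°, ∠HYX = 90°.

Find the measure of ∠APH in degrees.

1. ∠HAY = 39°  [same arc YH]
2. ∠XHY = 51°  [△XYH]
3. ∠AHY = 69°  [cyclic XYHA, opposite ∠X+∠H]
4. ∠AYH = 72°  [△YHA]
5. ∠XAY = 51°  [same arc XY]
6. ∠AXH = 72°  [same arc HA]
7. ∠APX = 57°  [△XPA]
8. ∠APH = 123°  [linear pair at P on XH]

∠APH = 123°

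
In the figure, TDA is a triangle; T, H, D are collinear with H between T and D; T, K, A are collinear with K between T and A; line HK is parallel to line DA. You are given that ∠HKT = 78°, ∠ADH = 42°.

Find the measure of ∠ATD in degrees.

1. ∠DAT = 78°  [HK∥DA, corresponding at K]
2. ∠ADT = 42°  [H on ray DT]
3. ∠ATD = 60°  [△TDA]

∠ATD = 60°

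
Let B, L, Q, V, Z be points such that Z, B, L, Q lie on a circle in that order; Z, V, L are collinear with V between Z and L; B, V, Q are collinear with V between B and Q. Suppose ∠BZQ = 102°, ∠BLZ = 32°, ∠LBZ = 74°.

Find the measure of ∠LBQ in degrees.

1. ∠BLQ = 78°  [cyclic ZBLQ, opposite ∠Z+∠L]
2. ∠BZL = 74°  [△ZBL]
3. ∠BQL = 74°  [same arc BL]
4. ∠LBQ = 28°  [△BLQ]

∠LBQ = 28°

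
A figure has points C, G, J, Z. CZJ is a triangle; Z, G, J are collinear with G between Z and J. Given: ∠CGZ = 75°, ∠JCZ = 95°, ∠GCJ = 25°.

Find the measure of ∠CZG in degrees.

∠CZG = 35°

1. ∠CGJ = 105°  [linear pair at G on ZJ]
2. ∠CJG = 50°  [△CGJ]
3. ∠CJZ = 50°  [G on ray JZ]
4. ∠CZJ = 35°  [△CZJ]
5. ∠CZG = 35°  [G on ray ZJ]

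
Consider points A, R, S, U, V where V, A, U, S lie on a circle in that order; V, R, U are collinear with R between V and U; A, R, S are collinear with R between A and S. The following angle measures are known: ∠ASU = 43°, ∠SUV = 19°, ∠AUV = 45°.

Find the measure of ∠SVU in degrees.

1. ∠SRU = 118°  [△URS]
2. ∠ASV = 45°  [same arc VA]
3. ∠SRV = 62°  [linear pair at R on VU]
4. ∠SVU = 73°  [△VRS]

∠SVU = 73°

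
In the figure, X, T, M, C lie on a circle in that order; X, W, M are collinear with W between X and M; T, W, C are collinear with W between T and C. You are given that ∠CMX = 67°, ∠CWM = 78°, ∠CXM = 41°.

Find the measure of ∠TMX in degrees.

1. ∠TWX = 78°  [vertical angles at W]
2. ∠CTM = 41°  [same arc MC]
3. ∠MWT = 102°  [linear pair at W on XM]
4. ∠TMX = 37°  [△TWM]

∠TMX = 37°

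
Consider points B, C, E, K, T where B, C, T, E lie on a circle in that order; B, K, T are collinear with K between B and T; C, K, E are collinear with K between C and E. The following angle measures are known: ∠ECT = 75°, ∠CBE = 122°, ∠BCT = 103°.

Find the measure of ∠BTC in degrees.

1. ∠CTE = 58°  [cyclic BCTE, opposite ∠B+∠T]
2. ∠CET = 47°  [△CTE]
3. ∠CBT = 47°  [same arc CT]
4. ∠BTC = 30°  [△BCT]

∠BTC = 30°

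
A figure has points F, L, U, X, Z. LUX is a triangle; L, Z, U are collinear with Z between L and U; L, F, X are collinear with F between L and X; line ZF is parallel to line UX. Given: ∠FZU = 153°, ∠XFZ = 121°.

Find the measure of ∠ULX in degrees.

1. ∠FZL = 27°  [linear pair at Z on LU]
2. ∠LFZ = 59°  [linear pair at F on LX]
3. ∠FLZ = 94°  [△LZF]
4. ∠ULX = 94°  [Z on LU, F on LX]

∠ULX = 94°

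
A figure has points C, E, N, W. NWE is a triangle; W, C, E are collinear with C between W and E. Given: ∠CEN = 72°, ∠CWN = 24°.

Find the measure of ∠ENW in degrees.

1. ∠NEW = 72°  [C on ray EW]
2. ∠EWN = 24°  [C on ray WE]
3. ∠ENW = 84°  [△NWE]

∠ENW = 84°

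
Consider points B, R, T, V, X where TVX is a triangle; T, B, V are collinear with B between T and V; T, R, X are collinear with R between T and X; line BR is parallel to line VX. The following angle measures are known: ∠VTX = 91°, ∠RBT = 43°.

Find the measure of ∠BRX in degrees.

∠BRX = 134°

1. ∠BTR = 91°  [B on TV, R on TX]
2. ∠BRT = 46°  [△TBR]
3. ∠BRX = 134°  [linear pair at R on TX]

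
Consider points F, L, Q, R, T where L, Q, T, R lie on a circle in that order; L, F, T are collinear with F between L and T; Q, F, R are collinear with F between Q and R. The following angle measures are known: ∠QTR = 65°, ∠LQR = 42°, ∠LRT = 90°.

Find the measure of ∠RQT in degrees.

∠RQT = 48°

1. ∠LTR = 42°  [same arc LR]
2. ∠RLT = 48°  [△LTR]
3. ∠RQT = 48°  [same arc TR]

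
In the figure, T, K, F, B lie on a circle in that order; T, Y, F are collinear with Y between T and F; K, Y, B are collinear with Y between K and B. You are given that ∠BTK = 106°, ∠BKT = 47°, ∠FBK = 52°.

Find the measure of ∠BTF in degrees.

∠BTF = 54°

1. ∠BFK = 74°  [cyclic TKFB, opposite ∠T+∠F]
2. ∠BKF = 54°  [△KFB]
3. ∠BTF = 54°  [same arc FB]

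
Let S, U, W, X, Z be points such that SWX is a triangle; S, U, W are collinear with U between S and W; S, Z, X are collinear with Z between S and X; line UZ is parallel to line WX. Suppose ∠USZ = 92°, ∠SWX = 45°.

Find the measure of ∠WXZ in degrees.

∠WXZ = 43°

1. ∠WSX = 92°  [U on SW, Z on SX]
2. ∠SXW = 43°  [△SWX]
3. ∠WXZ = 43°  [Z on ray XS]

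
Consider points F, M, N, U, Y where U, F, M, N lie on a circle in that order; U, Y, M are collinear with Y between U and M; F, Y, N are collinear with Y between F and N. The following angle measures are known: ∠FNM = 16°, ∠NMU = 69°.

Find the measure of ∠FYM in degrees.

1. ∠FUM = 16°  [same arc FM]
2. ∠NFU = 69°  [same arc UN]
3. ∠FYU = 95°  [△UYF]
4. ∠FYM = 85°  [linear pair at Y on UM]

∠FYM = 85°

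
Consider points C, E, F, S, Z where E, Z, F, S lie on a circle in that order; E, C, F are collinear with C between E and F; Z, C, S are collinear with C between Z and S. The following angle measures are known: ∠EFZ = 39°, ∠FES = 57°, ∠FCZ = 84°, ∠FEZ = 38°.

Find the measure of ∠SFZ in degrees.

∠SFZ = 85°

1. ∠FZS = 57°  [△ZCF]
2. ∠FSZ = 38°  [same arc ZF]
3. ∠SFZ = 85°  [△ZFS]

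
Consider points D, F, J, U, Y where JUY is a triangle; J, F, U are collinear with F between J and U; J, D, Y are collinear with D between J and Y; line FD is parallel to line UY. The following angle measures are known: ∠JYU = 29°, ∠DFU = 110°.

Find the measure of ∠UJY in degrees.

1. ∠FDJ = 29°  [FD∥UY, corresponding at D]
2. ∠DFJ = 70°  [linear pair at F on JU]
3. ∠DJF = 81°  [△JFD]
4. ∠UJY = 81°  [F on JU, D on JY]

∠UJY = 81°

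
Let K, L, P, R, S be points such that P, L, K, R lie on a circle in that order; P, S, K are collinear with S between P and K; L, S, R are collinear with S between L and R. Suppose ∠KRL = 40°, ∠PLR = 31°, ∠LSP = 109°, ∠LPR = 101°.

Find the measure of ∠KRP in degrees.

1. ∠KPL = 40°  [same arc LK]
2. ∠LRP = 48°  [△PLR]
3. ∠LKP = 48°  [same arc PL]
4. ∠KLP = 92°  [△PLK]
5. ∠KRP = 88°  [cyclic PLKR, opposite ∠L+∠R]

∠KRP = 88°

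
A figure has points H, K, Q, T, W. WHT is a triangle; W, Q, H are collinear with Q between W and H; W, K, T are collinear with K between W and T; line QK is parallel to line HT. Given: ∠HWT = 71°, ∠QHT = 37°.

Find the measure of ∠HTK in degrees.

1. ∠THW = 37°  [Q on ray HW]
2. ∠HTW = 72°  [△WHT]
3. ∠HTK = 72°  [K on ray TW]

∠HTK = 72°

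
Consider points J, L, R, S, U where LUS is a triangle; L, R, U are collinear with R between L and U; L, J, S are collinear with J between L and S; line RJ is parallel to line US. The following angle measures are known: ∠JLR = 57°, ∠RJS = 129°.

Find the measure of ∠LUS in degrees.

∠LUS = 72°

1. ∠LJR = 51°  [linear pair at J on LS]
2. ∠JRL = 72°  [△LRJ]
3. ∠LUS = 72°  [RJ∥US, corresponding at R]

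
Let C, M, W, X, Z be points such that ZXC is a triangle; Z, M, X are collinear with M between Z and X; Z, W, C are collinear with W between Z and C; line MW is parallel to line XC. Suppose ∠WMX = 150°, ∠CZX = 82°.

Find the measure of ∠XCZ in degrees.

∠XCZ = 68°

1. ∠WMZ = 30°  [linear pair at M on ZX]
2. ∠MZW = 82°  [M on ZX, W on ZC]
3. ∠MWZ = 68°  [△ZMW]
4. ∠XCZ = 68°  [MW∥XC, corresponding at W]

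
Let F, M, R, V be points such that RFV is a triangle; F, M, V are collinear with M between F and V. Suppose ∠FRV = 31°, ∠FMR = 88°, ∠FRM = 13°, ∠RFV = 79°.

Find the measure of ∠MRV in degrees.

1. ∠FVR = 70°  [△RFV]
2. ∠RMV = 92°  [linear pair at M on FV]
3. ∠MVR = 70°  [M on ray VF]
4. ∠MRV = 18°  [△RMV]

∠MRV = 18°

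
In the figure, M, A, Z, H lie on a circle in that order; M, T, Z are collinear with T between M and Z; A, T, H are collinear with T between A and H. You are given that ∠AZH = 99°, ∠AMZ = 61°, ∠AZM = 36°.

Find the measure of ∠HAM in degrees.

1. ∠AMH = 81°  [cyclic MAZH, opposite ∠M+∠Z]
2. ∠AHM = 36°  [same arc MA]
3. ∠HAM = 63°  [△MAH]

∠HAM = 63°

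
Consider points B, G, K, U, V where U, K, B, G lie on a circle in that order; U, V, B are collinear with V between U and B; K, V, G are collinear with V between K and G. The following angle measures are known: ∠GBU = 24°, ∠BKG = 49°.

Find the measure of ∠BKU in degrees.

1. ∠BUG = 49°  [same arc BG]
2. ∠BGU = 107°  [△UBG]
3. ∠BKU = 73°  [cyclic UKBG, opposite ∠K+∠G]

∠BKU = 73°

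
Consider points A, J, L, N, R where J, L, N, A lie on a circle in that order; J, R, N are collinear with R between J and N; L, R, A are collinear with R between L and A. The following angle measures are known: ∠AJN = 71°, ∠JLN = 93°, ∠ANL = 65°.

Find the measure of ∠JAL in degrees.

∠JAL = 43°

1. ∠JAN = 87°  [cyclic JLNA, opposite ∠L+∠A]
2. ∠AJL = 115°  [cyclic JLNA, opposite ∠J+∠N]
3. ∠ANJ = 22°  [△JNA]
4. ∠ALJ = 22°  [same arc JA]
5. ∠JAL = 43°  [△JLA]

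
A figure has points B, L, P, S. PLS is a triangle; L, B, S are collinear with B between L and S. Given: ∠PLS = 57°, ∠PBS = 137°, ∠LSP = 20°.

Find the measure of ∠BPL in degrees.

1. ∠BLP = 57°  [B on ray LS]
2. ∠LBP = 43°  [linear pair at B on LS]
3. ∠BPL = 80°  [△PLB]

∠BPL = 80°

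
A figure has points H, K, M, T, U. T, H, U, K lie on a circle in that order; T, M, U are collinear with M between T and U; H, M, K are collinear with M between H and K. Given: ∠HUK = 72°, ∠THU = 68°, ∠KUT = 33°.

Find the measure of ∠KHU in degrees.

∠KHU = 35°

1. ∠TKU = 112°  [cyclic THUK, opposite ∠H+∠K]
2. ∠KTU = 35°  [△TUK]
3. ∠KHU = 35°  [same arc UK]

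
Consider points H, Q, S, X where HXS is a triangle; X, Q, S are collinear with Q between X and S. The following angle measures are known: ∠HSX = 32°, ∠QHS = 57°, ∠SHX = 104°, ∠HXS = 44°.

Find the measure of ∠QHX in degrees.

1. ∠HSQ = 32°  [Q on ray SX]
2. ∠HQS = 91°  [△HQS]
3. ∠HXQ = 44°  [Q on ray XS]
4. ∠HQX = 89°  [linear pair at Q on XS]
5. ∠QHX = 47°  [△HXQ]

∠QHX = 47°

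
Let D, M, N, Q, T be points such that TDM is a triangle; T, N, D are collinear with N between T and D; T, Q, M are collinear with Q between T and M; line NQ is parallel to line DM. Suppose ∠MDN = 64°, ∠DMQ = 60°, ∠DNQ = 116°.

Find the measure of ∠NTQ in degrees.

1. ∠DMT = 60°  [Q on ray MT]
2. ∠QNT = 64°  [linear pair at N on TD]
3. ∠NQT = 60°  [NQ∥DM, corresponding at Q]
4. ∠NTQ = 56°  [△TNQ]

∠NTQ = 56°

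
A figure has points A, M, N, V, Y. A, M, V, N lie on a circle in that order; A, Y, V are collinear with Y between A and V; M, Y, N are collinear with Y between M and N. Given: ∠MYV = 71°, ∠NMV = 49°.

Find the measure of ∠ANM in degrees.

1. ∠AYN = 71°  [vertical angles at Y]
2. ∠NAV = 49°  [same arc VN]
3. ∠ANM = 60°  [△AYN]

∠ANM = 60°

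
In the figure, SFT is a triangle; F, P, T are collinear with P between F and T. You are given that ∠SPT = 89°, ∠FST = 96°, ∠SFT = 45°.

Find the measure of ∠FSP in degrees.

∠FSP = 44°

1. ∠FPS = 91°  [linear pair at P on FT]
2. ∠PFS = 45°  [P on ray FT]
3. ∠FSP = 44°  [△SFP]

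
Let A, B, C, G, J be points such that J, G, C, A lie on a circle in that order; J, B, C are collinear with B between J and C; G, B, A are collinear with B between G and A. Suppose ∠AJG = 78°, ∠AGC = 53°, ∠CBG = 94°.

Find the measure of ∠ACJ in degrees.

1. ∠ACG = 102°  [cyclic JGCA, opposite ∠J+∠C]
2. ∠CAG = 25°  [△GCA]
3. ∠ABJ = 94°  [vertical angles at B]
4. ∠ABC = 86°  [linear pair at B on JC]
5. ∠ACJ = 69°  [△CBA]

∠ACJ = 69°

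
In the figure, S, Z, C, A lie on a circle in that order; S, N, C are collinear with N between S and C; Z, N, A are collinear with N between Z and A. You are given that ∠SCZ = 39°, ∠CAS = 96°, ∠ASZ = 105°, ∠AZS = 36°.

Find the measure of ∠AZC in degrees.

1. ∠ACS = 36°  [same arc SA]
2. ∠ASC = 48°  [△SCA]
3. ∠AZC = 48°  [same arc CA]

∠AZC = 48°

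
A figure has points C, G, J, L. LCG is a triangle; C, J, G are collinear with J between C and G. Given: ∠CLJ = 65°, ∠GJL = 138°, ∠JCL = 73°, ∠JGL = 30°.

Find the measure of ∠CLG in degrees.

1. ∠GCL = 73°  [J on ray CG]
2. ∠CGL = 30°  [J on ray GC]
3. ∠CLG = 77°  [△LCG]

∠CLG = 77°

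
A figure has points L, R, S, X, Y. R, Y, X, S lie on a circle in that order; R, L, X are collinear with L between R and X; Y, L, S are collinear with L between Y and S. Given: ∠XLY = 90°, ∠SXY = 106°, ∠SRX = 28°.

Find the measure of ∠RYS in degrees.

∠RYS = 44°

1. ∠RLS = 90°  [vertical angles at L]
2. ∠SRY = 74°  [cyclic RYXS, opposite ∠R+∠X]
3. ∠RSY = 62°  [△RLS]
4. ∠RYS = 44°  [△RYS]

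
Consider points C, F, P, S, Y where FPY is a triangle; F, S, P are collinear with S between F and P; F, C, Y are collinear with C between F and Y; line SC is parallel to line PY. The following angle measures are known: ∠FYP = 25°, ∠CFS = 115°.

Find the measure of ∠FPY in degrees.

∠FPY = 40°

1. ∠FCS = 25°  [SC∥PY, corresponding at C]
2. ∠CSF = 40°  [△FSC]
3. ∠FPY = 40°  [SC∥PY, corresponding at S]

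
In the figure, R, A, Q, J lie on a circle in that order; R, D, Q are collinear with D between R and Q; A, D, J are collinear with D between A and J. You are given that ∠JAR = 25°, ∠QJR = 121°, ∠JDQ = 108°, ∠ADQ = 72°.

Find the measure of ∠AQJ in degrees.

1. ∠JQR = 25°  [same arc RJ]
2. ∠JRQ = 34°  [△RQJ]
3. ∠AJQ = 47°  [△QDJ]
4. ∠JAQ = 34°  [same arc QJ]
5. ∠AQJ = 99°  [△AQJ]

∠AQJ = 99°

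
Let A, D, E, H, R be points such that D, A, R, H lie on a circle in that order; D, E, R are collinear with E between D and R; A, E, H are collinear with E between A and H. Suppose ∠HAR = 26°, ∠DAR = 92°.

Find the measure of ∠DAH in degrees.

1. ∠HDR = 26°  [same arc RH]
2. ∠DHR = 88°  [cyclic DARH, opposite ∠A+∠H]
3. ∠DRH = 66°  [△DRH]
4. ∠DAH = 66°  [same arc DH]

∠DAH = 66°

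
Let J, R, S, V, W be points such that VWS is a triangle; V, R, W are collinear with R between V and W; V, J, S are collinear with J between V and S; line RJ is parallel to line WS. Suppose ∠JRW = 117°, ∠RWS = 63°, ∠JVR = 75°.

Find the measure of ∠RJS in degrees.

∠RJS = 138°

1. ∠JRV = 63°  [linear pair at R on VW]
2. ∠RJV = 42°  [△VRJ]
3. ∠RJS = 138°  [linear pair at J on VS]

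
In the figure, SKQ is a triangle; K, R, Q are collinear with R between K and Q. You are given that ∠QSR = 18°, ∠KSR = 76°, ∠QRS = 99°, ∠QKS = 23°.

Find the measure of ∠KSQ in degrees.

1. ∠RQS = 63°  [△SRQ]
2. ∠KQS = 63°  [R on ray QK]
3. ∠KSQ = 94°  [△SKQ]

∠KSQ = 94°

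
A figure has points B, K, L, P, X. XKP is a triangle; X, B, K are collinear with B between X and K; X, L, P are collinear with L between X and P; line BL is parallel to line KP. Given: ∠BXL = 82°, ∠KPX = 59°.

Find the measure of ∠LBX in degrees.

∠LBX = 39°

1. ∠KXP = 82°  [B on XK, L on XP]
2. ∠PKX = 39°  [△XKP]
3. ∠LBX = 39°  [BL∥KP, corresponding at B]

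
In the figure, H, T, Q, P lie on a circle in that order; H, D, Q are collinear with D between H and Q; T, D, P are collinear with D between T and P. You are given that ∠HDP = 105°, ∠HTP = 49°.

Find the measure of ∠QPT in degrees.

∠QPT = 56°

1. ∠PDQ = 75°  [linear pair at D on HQ]
2. ∠HQP = 49°  [same arc HP]
3. ∠QPT = 56°  [△QDP]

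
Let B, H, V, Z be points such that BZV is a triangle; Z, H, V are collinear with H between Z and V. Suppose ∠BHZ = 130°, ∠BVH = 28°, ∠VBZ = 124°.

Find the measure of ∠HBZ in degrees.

∠HBZ = 22°

1. ∠BVZ = 28°  [H on ray VZ]
2. ∠BZV = 28°  [△BZV]
3. ∠BZH = 28°  [H on ray ZV]
4. ∠HBZ = 22°  [△BZH]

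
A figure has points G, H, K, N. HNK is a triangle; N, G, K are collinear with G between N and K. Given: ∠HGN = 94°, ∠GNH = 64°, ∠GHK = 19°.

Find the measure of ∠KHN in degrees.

1. ∠HGK = 86°  [linear pair at G on NK]
2. ∠HNK = 64°  [G on ray NK]
3. ∠GKH = 75°  [△HGK]
4. ∠HKN = 75°  [G on ray KN]
5. ∠KHN = 41°  [△HNK]

∠KHN = 41°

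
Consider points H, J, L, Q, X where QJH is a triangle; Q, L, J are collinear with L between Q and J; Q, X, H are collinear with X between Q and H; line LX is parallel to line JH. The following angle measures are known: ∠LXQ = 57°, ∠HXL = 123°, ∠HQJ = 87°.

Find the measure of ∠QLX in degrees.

1. ∠JHQ = 57°  [LX∥JH, corresponding at X]
2. ∠HJQ = 36°  [△QJH]
3. ∠QLX = 36°  [LX∥JH, corresponding at L]

∠QLX = 36°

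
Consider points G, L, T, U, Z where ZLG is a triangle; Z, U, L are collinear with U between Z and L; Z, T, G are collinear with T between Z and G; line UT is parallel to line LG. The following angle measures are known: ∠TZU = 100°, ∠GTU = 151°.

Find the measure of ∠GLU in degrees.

1. ∠UTZ = 29°  [linear pair at T on ZG]
2. ∠TUZ = 51°  [△ZUT]
3. ∠LUT = 129°  [linear pair at U on ZL]
4. ∠GLU = 51°  [UT∥LG, co-interior at L–U]

∠GLU = 51°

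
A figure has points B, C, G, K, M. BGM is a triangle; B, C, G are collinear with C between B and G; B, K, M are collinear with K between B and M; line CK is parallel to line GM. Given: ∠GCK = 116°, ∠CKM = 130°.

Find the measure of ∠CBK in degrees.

1. ∠BCK = 64°  [linear pair at C on BG]
2. ∠BKC = 50°  [linear pair at K on BM]
3. ∠CBK = 66°  [△BCK]

∠CBK = 66°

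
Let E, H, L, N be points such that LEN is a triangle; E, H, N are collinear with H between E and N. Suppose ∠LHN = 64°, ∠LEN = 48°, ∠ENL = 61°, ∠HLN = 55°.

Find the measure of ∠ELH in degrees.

∠ELH = 16°

1. ∠EHL = 116°  [linear pair at H on EN]
2. ∠HEL = 48°  [H on ray EN]
3. ∠ELH = 16°  [△LEH]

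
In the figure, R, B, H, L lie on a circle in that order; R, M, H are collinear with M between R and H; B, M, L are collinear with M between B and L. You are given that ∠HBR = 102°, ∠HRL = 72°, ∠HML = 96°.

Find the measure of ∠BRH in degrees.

∠BRH = 54°

1. ∠HLR = 78°  [cyclic RBHL, opposite ∠B+∠L]
2. ∠LHR = 30°  [△RHL]
3. ∠BMR = 96°  [vertical angles at M]
4. ∠LBR = 30°  [same arc RL]
5. ∠BRH = 54°  [△RMB]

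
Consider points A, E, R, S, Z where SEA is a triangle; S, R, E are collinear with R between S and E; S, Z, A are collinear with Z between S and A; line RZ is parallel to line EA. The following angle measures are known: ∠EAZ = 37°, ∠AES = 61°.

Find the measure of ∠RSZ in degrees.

1. ∠EAS = 37°  [Z on ray AS]
2. ∠ASE = 82°  [△SEA]
3. ∠RSZ = 82°  [R on SE, Z on SA]

∠RSZ = 82°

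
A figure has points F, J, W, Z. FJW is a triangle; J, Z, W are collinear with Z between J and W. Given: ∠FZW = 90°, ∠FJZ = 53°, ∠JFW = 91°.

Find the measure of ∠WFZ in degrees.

∠WFZ = 54°

1. ∠FJW = 53°  [Z on ray JW]
2. ∠FWJ = 36°  [△FJW]
3. ∠FWZ = 36°  [Z on ray WJ]
4. ∠WFZ = 54°  [△FZW]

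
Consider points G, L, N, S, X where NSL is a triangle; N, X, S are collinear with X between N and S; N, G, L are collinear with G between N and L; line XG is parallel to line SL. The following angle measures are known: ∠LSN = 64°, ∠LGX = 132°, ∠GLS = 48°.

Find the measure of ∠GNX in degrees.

1. ∠GXN = 64°  [XG∥SL, corresponding at X]
2. ∠NGX = 48°  [linear pair at G on NL]
3. ∠GNX = 68°  [△NXG]

∠GNX = 68°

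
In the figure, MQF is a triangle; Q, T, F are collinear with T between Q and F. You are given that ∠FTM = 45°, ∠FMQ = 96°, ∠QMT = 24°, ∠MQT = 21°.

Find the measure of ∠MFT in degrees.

∠MFT = 63°

1. ∠FQM = 21°  [T on ray QF]
2. ∠MFQ = 63°  [△MQF]
3. ∠MFT = 63°  [T on ray FQ]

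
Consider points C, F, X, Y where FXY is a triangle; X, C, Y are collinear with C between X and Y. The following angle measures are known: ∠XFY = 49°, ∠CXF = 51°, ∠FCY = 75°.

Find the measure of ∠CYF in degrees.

1. ∠FXY = 51°  [C on ray XY]
2. ∠FYX = 80°  [△FXY]
3. ∠CYF = 80°  [C on ray YX]

∠CYF = 80°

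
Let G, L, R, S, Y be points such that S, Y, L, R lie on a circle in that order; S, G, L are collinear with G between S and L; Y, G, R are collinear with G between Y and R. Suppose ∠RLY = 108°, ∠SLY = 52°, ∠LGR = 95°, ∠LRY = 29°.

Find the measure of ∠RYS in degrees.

1. ∠RSY = 72°  [cyclic SYLR, opposite ∠S+∠L]
2. ∠SRY = 52°  [same arc SY]
3. ∠RYS = 56°  [△SYR]

∠RYS = 56°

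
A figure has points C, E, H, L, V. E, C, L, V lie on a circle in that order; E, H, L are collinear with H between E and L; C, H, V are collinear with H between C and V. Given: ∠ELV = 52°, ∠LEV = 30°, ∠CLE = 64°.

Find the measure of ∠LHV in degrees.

1. ∠CVE = 64°  [same arc EC]
2. ∠EHV = 86°  [△EHV]
3. ∠LHV = 94°  [linear pair at H on EL]

∠LHV = 94°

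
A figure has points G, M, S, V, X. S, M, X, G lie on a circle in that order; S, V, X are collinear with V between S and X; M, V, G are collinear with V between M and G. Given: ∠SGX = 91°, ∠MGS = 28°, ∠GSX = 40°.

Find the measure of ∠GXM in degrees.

1. ∠SMX = 89°  [cyclic SMXG, opposite ∠M+∠G]
2. ∠MXS = 28°  [same arc SM]
3. ∠GMX = 40°  [same arc XG]
4. ∠MSX = 63°  [△SMX]
5. ∠MGX = 63°  [same arc MX]
6. ∠GXM = 77°  [△MXG]

∠GXM = 77°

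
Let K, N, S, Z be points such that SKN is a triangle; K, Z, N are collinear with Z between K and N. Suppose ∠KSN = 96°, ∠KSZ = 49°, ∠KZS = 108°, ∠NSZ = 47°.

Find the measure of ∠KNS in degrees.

∠KNS = 61°

1. ∠NZS = 72°  [linear pair at Z on KN]
2. ∠SNZ = 61°  [△SZN]
3. ∠KNS = 61°  [Z on ray NK]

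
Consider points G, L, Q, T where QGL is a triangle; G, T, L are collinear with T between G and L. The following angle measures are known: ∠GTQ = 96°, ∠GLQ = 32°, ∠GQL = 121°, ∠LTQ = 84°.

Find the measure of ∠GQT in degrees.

1. ∠LGQ = 27°  [△QGL]
2. ∠QGT = 27°  [T on ray GL]
3. ∠GQT = 57°  [△QGT]

∠GQT = 57°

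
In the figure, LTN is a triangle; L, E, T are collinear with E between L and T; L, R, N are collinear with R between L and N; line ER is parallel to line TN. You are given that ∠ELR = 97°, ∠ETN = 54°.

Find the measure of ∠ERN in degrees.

∠ERN = 151°

1. ∠NLT = 97°  [E on LT, R on LN]
2. ∠LTN = 54°  [E on ray TL]
3. ∠LNT = 29°  [△LTN]
4. ∠ERL = 29°  [ER∥TN, corresponding at R]
5. ∠ERN = 151°  [linear pair at R on LN]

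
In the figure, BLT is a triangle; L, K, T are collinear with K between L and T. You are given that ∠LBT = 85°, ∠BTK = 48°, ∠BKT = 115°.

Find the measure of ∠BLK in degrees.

∠BLK = 47°

1. ∠BTL = 48°  [K on ray TL]
2. ∠BLT = 47°  [△BLT]
3. ∠BLK = 47°  [K on ray LT]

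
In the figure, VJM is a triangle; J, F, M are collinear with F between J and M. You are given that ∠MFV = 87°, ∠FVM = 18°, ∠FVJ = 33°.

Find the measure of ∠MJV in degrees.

1. ∠JFV = 93°  [linear pair at F on JM]
2. ∠FJV = 54°  [△VJF]
3. ∠MJV = 54°  [F on ray JM]

∠MJV = 54°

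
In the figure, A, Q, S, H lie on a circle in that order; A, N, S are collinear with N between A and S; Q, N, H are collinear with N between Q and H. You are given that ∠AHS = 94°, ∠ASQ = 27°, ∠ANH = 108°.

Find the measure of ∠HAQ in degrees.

∠HAQ = 112°

1. ∠AQS = 86°  [cyclic AQSH, opposite ∠Q+∠H]
2. ∠QAS = 67°  [△AQS]
3. ∠QNS = 108°  [vertical angles at N]
4. ∠QHS = 67°  [same arc QS]
5. ∠HQS = 45°  [△QNS]
6. ∠HSQ = 68°  [△QSH]
7. ∠HAQ = 112°  [cyclic AQSH, opposite ∠A+∠S]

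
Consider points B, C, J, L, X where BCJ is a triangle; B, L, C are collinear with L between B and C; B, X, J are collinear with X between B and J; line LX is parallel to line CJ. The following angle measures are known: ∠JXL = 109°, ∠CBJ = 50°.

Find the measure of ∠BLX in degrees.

∠BLX = 59°

1. ∠BXL = 71°  [linear pair at X on BJ]
2. ∠LBX = 50°  [L on BC, X on BJ]
3. ∠BLX = 59°  [△BLX]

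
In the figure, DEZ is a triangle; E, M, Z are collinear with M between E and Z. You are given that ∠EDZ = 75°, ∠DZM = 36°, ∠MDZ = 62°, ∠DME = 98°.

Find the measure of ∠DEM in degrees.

1. ∠DZE = 36°  [M on ray ZE]
2. ∠DEZ = 69°  [△DEZ]
3. ∠DEM = 69°  [M on ray EZ]

∠DEM = 69°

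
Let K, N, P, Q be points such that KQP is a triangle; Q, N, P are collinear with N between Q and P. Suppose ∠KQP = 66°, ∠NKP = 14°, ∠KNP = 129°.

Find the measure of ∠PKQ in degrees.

∠PKQ = 77°

1. ∠KPN = 37°  [△KNP]
2. ∠KPQ = 37°  [N on ray PQ]
3. ∠PKQ = 77°  [△KQP]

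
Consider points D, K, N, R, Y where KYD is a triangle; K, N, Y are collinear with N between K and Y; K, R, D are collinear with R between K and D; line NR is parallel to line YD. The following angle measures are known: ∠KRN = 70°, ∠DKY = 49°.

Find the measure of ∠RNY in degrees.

1. ∠KDY = 70°  [NR∥YD, corresponding at R]
2. ∠DYK = 61°  [△KYD]
3. ∠KNR = 61°  [NR∥YD, corresponding at N]
4. ∠RNY = 119°  [linear pair at N on KY]

∠RNY = 119°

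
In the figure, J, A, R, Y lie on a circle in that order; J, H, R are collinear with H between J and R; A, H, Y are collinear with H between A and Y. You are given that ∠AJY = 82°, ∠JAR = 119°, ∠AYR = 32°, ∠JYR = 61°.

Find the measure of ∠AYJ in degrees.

∠AYJ = 29°

1. ∠AJR = 32°  [same arc AR]
2. ∠ARJ = 29°  [△JAR]
3. ∠AYJ = 29°  [same arc JA]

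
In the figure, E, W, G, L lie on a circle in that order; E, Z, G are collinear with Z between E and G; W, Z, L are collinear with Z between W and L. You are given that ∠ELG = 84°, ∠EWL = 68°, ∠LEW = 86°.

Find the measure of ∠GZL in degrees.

∠GZL = 54°

1. ∠EGL = 68°  [same arc EL]
2. ∠ELW = 26°  [△EWL]
3. ∠GEL = 28°  [△EGL]
4. ∠EZL = 126°  [△EZL]
5. ∠GZL = 54°  [linear pair at Z on EG]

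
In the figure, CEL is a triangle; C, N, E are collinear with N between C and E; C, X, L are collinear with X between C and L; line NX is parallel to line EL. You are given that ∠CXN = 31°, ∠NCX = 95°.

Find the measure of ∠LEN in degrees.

1. ∠CNX = 54°  [△CNX]
2. ∠ENX = 126°  [linear pair at N on CE]
3. ∠LEN = 54°  [NX∥EL, co-interior at E–N]

∠LEN = 54°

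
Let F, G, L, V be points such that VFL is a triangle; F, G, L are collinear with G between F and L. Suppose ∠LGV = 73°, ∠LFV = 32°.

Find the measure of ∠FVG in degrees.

∠FVG = 41°

1. ∠FGV = 107°  [linear pair at G on FL]
2. ∠GFV = 32°  [G on ray FL]
3. ∠FVG = 41°  [△VFG]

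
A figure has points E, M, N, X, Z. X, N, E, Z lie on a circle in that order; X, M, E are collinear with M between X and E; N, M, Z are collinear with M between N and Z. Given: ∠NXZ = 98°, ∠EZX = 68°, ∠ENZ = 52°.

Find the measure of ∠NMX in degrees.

∠NMX = 74°

1. ∠NEZ = 82°  [cyclic XNEZ, opposite ∠X+∠E]
2. ∠EXZ = 52°  [same arc EZ]
3. ∠EZN = 46°  [△NEZ]
4. ∠XEZ = 60°  [△XEZ]
5. ∠EXN = 46°  [same arc NE]
6. ∠XNZ = 60°  [same arc XZ]
7. ∠NMX = 74°  [△XMN]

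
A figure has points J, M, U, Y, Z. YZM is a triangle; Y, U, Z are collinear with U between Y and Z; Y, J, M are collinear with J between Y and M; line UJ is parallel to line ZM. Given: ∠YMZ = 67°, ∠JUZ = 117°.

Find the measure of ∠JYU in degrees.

1. ∠UJY = 67°  [UJ∥ZM, corresponding at J]
2. ∠JUY = 63°  [linear pair at U on YZ]
3. ∠JYU = 50°  [△YUJ]

∠JYU = 50°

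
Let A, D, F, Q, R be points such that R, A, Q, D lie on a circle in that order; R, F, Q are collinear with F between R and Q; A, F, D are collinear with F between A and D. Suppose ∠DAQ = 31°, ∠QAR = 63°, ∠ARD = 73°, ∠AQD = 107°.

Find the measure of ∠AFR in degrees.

∠AFR = 106°

1. ∠DRQ = 31°  [same arc QD]
2. ∠ADQ = 42°  [△AQD]
3. ∠QDR = 117°  [cyclic RAQD, opposite ∠A+∠D]
4. ∠DQR = 32°  [△RQD]
5. ∠ARQ = 42°  [same arc AQ]
6. ∠DAR = 32°  [same arc RD]
7. ∠AFR = 106°  [△RFA]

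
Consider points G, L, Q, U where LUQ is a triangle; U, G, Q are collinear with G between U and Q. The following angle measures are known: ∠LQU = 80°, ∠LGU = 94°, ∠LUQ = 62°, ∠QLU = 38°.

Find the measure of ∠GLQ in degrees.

1. ∠GQL = 80°  [G on ray QU]
2. ∠LGQ = 86°  [linear pair at G on UQ]
3. ∠GLQ = 14°  [△LGQ]

∠GLQ = 14°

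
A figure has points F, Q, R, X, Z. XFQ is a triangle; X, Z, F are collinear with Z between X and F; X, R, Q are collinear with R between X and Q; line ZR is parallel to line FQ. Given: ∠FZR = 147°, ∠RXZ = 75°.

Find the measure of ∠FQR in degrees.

∠FQR = 72°

1. ∠RZX = 33°  [linear pair at Z on XF]
2. ∠XRZ = 72°  [△XZR]
3. ∠QRZ = 108°  [linear pair at R on XQ]
4. ∠FQR = 72°  [ZR∥FQ, co-interior at Q–R]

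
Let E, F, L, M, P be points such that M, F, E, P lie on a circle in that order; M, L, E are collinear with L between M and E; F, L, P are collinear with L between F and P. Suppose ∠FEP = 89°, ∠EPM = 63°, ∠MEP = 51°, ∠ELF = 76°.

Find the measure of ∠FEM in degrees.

1. ∠FMP = 91°  [cyclic MFEP, opposite ∠M+∠E]
2. ∠MFP = 51°  [same arc MP]
3. ∠FPM = 38°  [△MFP]
4. ∠FEM = 38°  [same arc MF]

∠FEM = 38°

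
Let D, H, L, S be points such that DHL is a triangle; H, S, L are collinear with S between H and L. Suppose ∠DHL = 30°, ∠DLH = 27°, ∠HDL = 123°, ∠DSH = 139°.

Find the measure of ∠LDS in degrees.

1. ∠DLS = 27°  [S on ray LH]
2. ∠DSL = 41°  [linear pair at S on HL]
3. ∠LDS = 112°  [△DSL]

∠LDS = 112°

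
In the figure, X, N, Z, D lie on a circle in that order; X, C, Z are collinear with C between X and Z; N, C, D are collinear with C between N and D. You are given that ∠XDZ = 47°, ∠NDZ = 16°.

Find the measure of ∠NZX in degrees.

∠NZX = 31°

1. ∠XNZ = 133°  [cyclic XNZD, opposite ∠N+∠D]
2. ∠NXZ = 16°  [same arc NZ]
3. ∠NZX = 31°  [△XNZ]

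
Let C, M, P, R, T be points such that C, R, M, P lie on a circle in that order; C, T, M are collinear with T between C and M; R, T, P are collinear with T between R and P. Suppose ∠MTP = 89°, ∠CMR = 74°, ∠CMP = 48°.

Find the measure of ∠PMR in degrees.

1. ∠CPR = 74°  [same arc CR]
2. ∠CRP = 48°  [same arc CP]
3. ∠PCR = 58°  [△CRP]
4. ∠PMR = 122°  [cyclic CRMP, opposite ∠C+∠M]

∠PMR = 122°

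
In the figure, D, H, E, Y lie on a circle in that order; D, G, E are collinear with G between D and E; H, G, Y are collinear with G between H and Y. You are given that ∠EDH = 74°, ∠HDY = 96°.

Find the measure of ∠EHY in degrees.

1. ∠EYH = 74°  [same arc HE]
2. ∠HEY = 84°  [cyclic DHEY, opposite ∠D+∠E]
3. ∠EHY = 22°  [△HEY]

∠EHY = 22°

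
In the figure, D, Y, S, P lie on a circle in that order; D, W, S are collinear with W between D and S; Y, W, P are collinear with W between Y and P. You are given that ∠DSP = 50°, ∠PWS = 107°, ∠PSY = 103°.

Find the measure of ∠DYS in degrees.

∠DYS = 104°

1. ∠DYP = 50°  [same arc DP]
2. ∠SPY = 23°  [△SWP]
3. ∠DWY = 107°  [vertical angles at W]
4. ∠PYS = 54°  [△YSP]
5. ∠SDY = 23°  [△DWY]
6. ∠SWY = 73°  [linear pair at W on DS]
7. ∠DSY = 53°  [△YWS]
8. ∠DYS = 104°  [△DYS]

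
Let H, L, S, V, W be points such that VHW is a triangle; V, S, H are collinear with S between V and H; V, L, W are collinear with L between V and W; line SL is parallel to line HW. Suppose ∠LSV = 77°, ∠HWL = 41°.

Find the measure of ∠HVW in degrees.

∠HVW = 62°

1. ∠VHW = 77°  [SL∥HW, corresponding at S]
2. ∠HWV = 41°  [L on ray WV]
3. ∠HVW = 62°  [△VHW]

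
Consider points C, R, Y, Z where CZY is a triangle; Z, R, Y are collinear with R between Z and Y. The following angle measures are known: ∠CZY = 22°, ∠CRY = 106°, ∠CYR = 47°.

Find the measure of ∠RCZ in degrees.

1. ∠CZR = 22°  [R on ray ZY]
2. ∠CRZ = 74°  [linear pair at R on ZY]
3. ∠RCZ = 84°  [△CZR]

∠RCZ = 84°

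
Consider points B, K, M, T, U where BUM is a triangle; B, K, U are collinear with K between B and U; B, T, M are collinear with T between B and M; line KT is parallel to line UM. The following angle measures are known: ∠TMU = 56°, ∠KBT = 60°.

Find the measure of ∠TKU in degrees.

∠TKU = 116°

1. ∠BMU = 56°  [T on ray MB]
2. ∠MBU = 60°  [K on BU, T on BM]
3. ∠BUM = 64°  [△BUM]
4. ∠BKT = 64°  [KT∥UM, corresponding at K]
5. ∠TKU = 116°  [linear pair at K on BU]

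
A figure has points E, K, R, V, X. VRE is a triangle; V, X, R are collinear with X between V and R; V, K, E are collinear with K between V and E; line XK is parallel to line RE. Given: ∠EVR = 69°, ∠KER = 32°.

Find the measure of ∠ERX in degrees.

∠ERX = 79°

1. ∠REV = 32°  [K on ray EV]
2. ∠ERV = 79°  [△VRE]
3. ∠ERX = 79°  [X on ray RV]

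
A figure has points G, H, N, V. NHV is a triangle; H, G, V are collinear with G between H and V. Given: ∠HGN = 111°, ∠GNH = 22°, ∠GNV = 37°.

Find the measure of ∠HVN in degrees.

1. ∠NGV = 69°  [linear pair at G on HV]
2. ∠GVN = 74°  [△NGV]
3. ∠HVN = 74°  [G on ray VH]

∠HVN = 74°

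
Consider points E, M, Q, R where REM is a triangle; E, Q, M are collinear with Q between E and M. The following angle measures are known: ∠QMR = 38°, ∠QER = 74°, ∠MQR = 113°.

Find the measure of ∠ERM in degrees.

∠ERM = 68°

1. ∠EMR = 38°  [Q on ray ME]
2. ∠MER = 74°  [Q on ray EM]
3. ∠ERM = 68°  [△REM]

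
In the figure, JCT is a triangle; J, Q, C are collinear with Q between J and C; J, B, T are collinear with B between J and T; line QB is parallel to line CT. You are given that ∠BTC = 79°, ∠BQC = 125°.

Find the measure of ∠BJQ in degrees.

∠BJQ = 46°

1. ∠CTJ = 79°  [B on ray TJ]
2. ∠BQJ = 55°  [linear pair at Q on JC]
3. ∠JBQ = 79°  [QB∥CT, corresponding at B]
4. ∠BJQ = 46°  [△JQB]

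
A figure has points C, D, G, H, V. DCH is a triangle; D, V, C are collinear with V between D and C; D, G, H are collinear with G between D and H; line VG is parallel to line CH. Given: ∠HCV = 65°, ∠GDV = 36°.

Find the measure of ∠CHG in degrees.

1. ∠DCH = 65°  [V on ray CD]
2. ∠CDH = 36°  [V on DC, G on DH]
3. ∠CHD = 79°  [△DCH]
4. ∠CHG = 79°  [G on ray HD]

∠CHG = 79°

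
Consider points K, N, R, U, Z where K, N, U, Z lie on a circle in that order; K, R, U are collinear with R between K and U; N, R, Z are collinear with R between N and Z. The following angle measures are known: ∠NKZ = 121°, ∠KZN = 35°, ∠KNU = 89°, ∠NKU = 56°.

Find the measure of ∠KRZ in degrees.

∠KRZ = 80°

1. ∠NUZ = 59°  [cyclic KNUZ, opposite ∠K+∠U]
2. ∠KUN = 35°  [same arc KN]
3. ∠NZU = 56°  [same arc NU]
4. ∠UNZ = 65°  [△NUZ]
5. ∠NRU = 80°  [△NRU]
6. ∠KRZ = 80°  [vertical angles at R]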